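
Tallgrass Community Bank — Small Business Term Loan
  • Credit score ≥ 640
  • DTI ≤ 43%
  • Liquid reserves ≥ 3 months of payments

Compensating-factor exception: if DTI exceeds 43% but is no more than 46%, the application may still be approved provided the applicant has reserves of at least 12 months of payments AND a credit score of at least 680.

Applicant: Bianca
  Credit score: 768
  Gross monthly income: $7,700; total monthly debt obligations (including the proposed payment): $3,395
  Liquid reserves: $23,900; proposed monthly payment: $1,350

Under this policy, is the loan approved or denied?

Credit score 768 ≥ 640 (meets base)
DTI = 3,395/7,700 = 44.1% > 43% — standard DTI limit exceeded.
Reserves = 23,900/1,350 = 17.7 months ≥ 3
44.1% falls in the override range (43%–46%), so the compensating-factor test applies.
Override check — reserves: 17.7 mo (ok); score: 768 (ok).
Both override conditions satisfied; DTI exception granted.

Approved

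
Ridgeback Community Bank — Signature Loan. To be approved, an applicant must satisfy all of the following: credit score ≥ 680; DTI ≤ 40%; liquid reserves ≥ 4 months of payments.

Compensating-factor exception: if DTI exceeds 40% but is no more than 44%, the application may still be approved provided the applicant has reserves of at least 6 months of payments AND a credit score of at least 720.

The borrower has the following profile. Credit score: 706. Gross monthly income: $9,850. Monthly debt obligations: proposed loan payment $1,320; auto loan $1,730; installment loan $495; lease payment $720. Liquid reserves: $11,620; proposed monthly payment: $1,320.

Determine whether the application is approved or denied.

Credit score 706 ≥ 680 (meets base)
Total debts = (1,320 + 1,730 + 495 + 720) = 4,265. DTI = 4,265/9,850 = 43.3% > 40% — standard DTI limit exceeded.
Reserves: 11,620 ÷ 1,320 = 8.8 months (meets 4-month minimum)
DTI 43.3% is within the 40%–44% exception band; checking compensating factors.
Override check — reserves: 8.8 mo (ok); score: 706 (below 720).
Compensating-factor requirement not fully met.

Denied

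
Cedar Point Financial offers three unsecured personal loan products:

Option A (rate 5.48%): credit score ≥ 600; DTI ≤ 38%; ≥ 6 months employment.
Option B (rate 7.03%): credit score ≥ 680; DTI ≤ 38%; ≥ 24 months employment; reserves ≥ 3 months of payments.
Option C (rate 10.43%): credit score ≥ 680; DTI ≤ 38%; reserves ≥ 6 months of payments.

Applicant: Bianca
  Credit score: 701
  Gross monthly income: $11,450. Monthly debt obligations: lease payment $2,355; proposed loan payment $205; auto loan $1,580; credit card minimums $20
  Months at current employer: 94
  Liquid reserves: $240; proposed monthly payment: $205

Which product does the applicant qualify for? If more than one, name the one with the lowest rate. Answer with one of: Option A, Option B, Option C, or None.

Total debts = (2,355 + 205 + 1,580 + 20) = 4,160; DTI = 4,160/11,450 = 36.3%.
Reserves = 240/205 = 1.2 months.
Option A: score 701 ≥ 600; DTI 36.3% ≤ 38%; employment 94 ≥ 6 mo → qualifies.
Option B: score 701 ≥ 680; DTI 36.3% ≤ 38%; employment 94 ≥ 24 mo; reserves 1.2 < 3 mo → does not qualify.
Option C: score 701 ≥ 680; DTI 36.3% ≤ 38%; reserves 1.2 < 6 mo → does not qualify.

Option A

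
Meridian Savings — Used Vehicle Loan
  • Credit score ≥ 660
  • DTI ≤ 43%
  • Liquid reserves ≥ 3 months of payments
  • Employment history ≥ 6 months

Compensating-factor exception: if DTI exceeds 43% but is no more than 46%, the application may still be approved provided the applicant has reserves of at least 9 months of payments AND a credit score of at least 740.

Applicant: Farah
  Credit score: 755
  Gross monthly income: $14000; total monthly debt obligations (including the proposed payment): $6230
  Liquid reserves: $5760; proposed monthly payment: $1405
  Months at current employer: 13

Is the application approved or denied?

Credit score 755 ≥ 660 (meets base)
DTI = 6,230/14,000 = 44.5% > 43% — standard DTI limit exceeded.
Reserves = 5,760/1,405 = 4.1 months ≥ 3
Employment 13 ≥ 6 months
44.5% falls in the override range (43%–46%), so the compensating-factor test applies.
Override check — reserves: 4.1 mo (short of 9); score: 755 (ok).
Compensating-factor requirement not fully met.

Denied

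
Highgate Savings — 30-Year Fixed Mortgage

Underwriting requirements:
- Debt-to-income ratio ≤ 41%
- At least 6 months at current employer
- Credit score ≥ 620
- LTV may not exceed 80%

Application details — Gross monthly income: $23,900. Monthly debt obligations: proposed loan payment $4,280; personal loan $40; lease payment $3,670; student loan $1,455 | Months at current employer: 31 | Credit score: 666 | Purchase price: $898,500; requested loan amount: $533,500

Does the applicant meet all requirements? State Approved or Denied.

Approved

Total monthly debts = (4,280 + 40 + 3,670 + 1,455) = 9,445. DTI: 9,445 ÷ 23,900 = 39.5%, within the 41% cap
Employment 31 ≥ 6 months
Credit score 666 ≥ 620 (meets)
LTV: 533,500 ÷ 898,500 = 59.4%, within 80% cap
All criteria satisfied.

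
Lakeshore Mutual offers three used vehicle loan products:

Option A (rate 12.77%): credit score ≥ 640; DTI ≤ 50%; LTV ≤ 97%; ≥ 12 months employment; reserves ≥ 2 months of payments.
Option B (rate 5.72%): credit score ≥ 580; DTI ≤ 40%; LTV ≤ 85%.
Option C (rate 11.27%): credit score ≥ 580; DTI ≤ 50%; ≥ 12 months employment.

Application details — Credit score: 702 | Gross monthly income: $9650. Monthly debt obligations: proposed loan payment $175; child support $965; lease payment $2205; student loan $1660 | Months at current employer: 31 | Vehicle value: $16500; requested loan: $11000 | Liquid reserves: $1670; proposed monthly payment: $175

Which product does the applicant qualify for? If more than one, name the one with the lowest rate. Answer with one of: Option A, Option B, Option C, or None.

Total debts = (175 + 965 + 2,205 + 1,660) = 5,005; DTI = 5,005/9,650 = 51.9%.
LTV = 11,000/16,500 = 66.7%.
Reserves = 1,670/175 = 9.5 months.
Option A: score 702 ≥ 640; DTI 51.9% > 50%; LTV 66.7% ≤ 97%; employment 31 ≥ 12 mo; reserves 9.5 ≥ 2 mo → does not qualify.
Option B: score 702 ≥ 580; DTI 51.9% > 40%; LTV 66.7% ≤ 85% → does not qualify.
Option C: score 702 ≥ 580; DTI 51.9% > 50%; employment 31 ≥ 12 mo → does not qualify.

None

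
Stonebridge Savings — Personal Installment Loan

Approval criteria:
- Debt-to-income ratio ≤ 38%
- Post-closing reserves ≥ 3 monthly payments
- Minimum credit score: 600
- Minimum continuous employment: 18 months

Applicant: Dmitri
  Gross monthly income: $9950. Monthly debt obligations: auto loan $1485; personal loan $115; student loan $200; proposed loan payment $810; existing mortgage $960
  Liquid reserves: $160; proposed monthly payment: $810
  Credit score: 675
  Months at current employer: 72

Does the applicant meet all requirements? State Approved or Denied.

Denied

Total monthly debts = (1,485 + 115 + 200 + 810 + 960) = 3,570. DTI = 3,570/9,950 = 35.9% ≤ 38%
Liquid reserves cover 160/810 = 0.2 months — < 3 required
Credit score 675 ≥ 600 (meets)
Employment 72 ≥ 18 months
Fails on reserves.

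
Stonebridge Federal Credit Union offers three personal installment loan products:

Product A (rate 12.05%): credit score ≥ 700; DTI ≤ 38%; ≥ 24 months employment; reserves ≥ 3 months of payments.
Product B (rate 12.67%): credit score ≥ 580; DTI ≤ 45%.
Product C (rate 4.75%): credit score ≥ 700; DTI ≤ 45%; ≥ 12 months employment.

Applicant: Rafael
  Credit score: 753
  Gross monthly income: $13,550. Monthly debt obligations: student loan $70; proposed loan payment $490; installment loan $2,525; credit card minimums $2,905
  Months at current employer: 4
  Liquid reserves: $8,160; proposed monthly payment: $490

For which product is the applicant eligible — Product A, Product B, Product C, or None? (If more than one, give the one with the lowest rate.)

Total debts = (70 + 490 + 2,525 + 2,905) = 5,990; DTI = 5,990/13,550 = 44.2%.
Reserves = 8,160/490 = 16.7 months.
Product A: score 753 ≥ 700; DTI 44.2% > 38%; employment 4 < 24 mo; reserves 16.7 ≥ 3 mo → does not qualify.
Product B: score 753 ≥ 580; DTI 44.2% ≤ 45% → qualifies.
Product C: score 753 ≥ 700; DTI 44.2% ≤ 45%; employment 4 < 12 mo → does not qualify.

Product B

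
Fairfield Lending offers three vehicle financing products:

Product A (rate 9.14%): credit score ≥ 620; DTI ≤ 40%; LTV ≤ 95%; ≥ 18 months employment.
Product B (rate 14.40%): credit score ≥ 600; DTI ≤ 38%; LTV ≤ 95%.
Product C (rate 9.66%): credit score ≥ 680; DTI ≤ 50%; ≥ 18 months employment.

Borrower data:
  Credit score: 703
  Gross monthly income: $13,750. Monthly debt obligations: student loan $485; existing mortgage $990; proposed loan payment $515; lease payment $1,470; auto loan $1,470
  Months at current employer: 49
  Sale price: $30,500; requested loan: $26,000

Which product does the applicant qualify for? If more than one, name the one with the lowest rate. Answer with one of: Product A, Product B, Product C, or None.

Product A

Total debts = (485 + 990 + 515 + 1,470 + 1,470) = 4,930; DTI = 4,930/13,750 = 35.9%.
LTV = 26,000/30,500 = 85.2%.
Product A: score 703 ≥ 620; DTI 35.9% ≤ 40%; LTV 85.2% ≤ 95%; employment 49 ≥ 18 mo → qualifies.
Product B: score 703 ≥ 600; DTI 35.9% ≤ 38%; LTV 85.2% ≤ 95% → qualifies.
Product C: score 703 ≥ 680; DTI 35.9% ≤ 50%; employment 49 ≥ 18 mo → qualifies.
Qualifying: Product A, Product B, Product C. Lowest rate is 9.14% → Product A.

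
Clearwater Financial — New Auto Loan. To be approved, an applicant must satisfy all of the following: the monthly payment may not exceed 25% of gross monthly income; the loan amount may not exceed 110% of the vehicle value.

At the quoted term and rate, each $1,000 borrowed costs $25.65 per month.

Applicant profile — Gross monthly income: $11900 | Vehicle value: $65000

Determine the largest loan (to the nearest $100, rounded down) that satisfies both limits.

Payment cap: 25% × $11,900 = $2,975/month.
At $25.65 per $1,000, that supports 2,975/25.65 × 1,000 ≈ $115,984 → $115,900.
LTV cap: 110% × $65,000 = $71,500 → $71,500.
Binding constraint: loan-to-value.

$71,500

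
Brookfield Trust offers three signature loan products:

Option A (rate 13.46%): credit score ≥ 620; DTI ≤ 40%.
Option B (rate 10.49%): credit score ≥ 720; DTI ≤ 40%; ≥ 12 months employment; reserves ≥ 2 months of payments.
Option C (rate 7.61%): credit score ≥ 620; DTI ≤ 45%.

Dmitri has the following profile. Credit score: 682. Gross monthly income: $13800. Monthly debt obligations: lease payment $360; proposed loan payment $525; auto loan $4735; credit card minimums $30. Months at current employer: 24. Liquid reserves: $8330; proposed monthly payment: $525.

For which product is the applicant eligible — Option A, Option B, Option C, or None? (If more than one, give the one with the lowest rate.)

Option C

Total debts = (360 + 525 + 4,735 + 30) = 5,650; DTI = 5,650/13,800 = 40.9%.
Reserves = 8,330/525 = 15.9 months.
Option A: score 682 ≥ 620; DTI 40.9% > 40% → does not qualify.
Option B: score 682 < 720; DTI 40.9% > 40%; employment 24 ≥ 12 mo; reserves 15.9 ≥ 2 mo → does not qualify.
Option C: score 682 ≥ 620; DTI 40.9% ≤ 45% → qualifies.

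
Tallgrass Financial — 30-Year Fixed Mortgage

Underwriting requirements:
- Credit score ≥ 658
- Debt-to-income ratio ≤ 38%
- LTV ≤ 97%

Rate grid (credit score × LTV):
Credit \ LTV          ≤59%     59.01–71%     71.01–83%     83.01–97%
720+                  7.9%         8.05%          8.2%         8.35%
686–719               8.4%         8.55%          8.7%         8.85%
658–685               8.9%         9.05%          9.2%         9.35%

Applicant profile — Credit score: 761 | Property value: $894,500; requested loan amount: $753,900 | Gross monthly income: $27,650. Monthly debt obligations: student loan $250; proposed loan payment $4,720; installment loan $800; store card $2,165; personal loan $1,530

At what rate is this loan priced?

8.35%

Credit score 761 ≥ 658; Total monthly debts = (250 + 4,720 + 800 + 2,165 + 1,530) = 9,465. Debt-to-income = 9,465/27,650 = 34.2% — meets 38% limit
Loan-to-value = 753,900/894,500 = 84.3% — pass (97% max)
Credit 761 → row 720+; LTV 84.3% → column 83.01–97%. Grid cell → 8.35%.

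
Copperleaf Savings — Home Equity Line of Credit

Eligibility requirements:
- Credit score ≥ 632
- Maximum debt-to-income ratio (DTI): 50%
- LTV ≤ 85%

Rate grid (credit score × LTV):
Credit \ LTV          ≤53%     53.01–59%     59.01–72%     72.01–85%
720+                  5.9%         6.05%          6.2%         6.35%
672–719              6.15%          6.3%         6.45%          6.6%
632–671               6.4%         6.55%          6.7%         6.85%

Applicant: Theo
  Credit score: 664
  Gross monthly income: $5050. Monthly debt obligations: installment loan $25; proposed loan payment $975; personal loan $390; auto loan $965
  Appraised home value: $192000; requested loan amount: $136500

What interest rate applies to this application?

6.7%

Credit score 664 ≥ 632; Total monthly debts = (25 + 975 + 390 + 965) = 2,355. Debt-to-income = 2,355/5,050 = 46.6% — meets 50% limit
LTV = 136,500/192,000 = 71.1% ≤ 85%
Row: 664 falls in 632–671. Column: 71.1% falls in 59.01–72%. Rate = 6.7%.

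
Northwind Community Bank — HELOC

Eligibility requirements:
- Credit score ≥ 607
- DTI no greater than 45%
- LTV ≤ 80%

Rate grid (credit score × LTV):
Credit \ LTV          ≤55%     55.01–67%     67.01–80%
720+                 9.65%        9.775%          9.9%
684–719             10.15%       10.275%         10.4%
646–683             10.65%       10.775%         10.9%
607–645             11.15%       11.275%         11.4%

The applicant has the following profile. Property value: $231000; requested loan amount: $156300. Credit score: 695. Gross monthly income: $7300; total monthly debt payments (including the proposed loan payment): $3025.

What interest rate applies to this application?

10.4%

Credit score 695 ≥ 607; DTI: 3,025 ÷ 7,300 = 41.4%, within the 45% cap
LTV = 156,300/231,000 = 67.7% ≤ 80%
Credit 695 → row 684–719; LTV 67.7% → column 67.01–80%. Grid cell → 10.4%.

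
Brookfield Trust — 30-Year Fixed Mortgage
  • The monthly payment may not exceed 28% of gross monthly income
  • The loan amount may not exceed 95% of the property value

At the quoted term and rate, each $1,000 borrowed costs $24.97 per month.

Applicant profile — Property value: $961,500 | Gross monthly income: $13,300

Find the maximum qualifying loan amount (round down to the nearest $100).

$149,100

Payment cap: 28% × $13,300 = $3,724/month.
At $24.97 per $1,000, that supports 3,724/24.97 × 1,000 ≈ $149,138 → $149,100.
LTV cap: 95% × $961,500 = $913,425 → $913,400.
Binding constraint: payment-to-income.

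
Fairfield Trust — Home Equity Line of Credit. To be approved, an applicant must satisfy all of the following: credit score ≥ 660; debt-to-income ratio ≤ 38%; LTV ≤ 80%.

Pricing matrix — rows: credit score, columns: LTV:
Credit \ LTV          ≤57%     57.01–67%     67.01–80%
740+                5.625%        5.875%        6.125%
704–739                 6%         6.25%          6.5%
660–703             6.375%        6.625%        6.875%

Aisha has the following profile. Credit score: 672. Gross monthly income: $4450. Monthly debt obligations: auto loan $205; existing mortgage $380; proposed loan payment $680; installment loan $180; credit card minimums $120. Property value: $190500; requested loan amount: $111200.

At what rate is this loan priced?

6.625%

Credit score 672 ≥ 660; Total monthly debts = (205 + 380 + 680 + 180 + 120) = 1,565. DTI = 1,565/4,450 = 35.2% ≤ 38%
LTV = 111,200/190,500 = 58.4% ≤ 80%
Score 672 is in the 660–703 band; LTV 58.4% is in the 57.01–67% band → 6.625%.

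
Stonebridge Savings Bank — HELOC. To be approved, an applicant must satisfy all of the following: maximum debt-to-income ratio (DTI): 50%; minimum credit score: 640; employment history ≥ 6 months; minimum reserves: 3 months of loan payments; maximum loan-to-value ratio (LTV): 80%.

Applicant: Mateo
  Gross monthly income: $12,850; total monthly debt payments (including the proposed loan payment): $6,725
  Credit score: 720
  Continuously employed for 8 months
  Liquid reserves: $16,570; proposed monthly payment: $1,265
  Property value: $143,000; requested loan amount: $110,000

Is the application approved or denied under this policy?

DTI = 6,725/12,850 = 52.3% > 50%
Credit score 720 ≥ 640 (meets)
Employment 8 ≥ 6 months
Reserves = 16,570/1,265 = 13.1 months ≥ 3
LTV: 110,000 ÷ 143,000 = 76.9%, within 80% cap
Fails on DTI.

Denied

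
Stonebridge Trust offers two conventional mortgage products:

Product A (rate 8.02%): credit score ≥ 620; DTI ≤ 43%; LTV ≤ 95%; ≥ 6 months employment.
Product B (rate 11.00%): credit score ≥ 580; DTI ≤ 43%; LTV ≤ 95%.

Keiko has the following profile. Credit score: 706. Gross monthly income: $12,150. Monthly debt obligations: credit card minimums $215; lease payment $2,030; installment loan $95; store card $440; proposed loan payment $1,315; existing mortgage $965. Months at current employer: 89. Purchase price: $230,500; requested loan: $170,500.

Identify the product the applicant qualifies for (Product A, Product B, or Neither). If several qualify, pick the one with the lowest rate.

Total debts = (215 + 2,030 + 95 + 440 + 1,315 + 965) = 5,060; DTI = 5,060/12,150 = 41.6%.
LTV = 170,500/230,500 = 74%.
Product A: score 706 ≥ 620; DTI 41.6% ≤ 43%; LTV 74% ≤ 95%; employment 89 ≥ 6 mo → qualifies.
Product B: score 706 ≥ 580; DTI 41.6% ≤ 43%; LTV 74% ≤ 95% → qualifies.
Qualifying: Product A, Product B. Lowest rate is 8.02% → Product A.

Product A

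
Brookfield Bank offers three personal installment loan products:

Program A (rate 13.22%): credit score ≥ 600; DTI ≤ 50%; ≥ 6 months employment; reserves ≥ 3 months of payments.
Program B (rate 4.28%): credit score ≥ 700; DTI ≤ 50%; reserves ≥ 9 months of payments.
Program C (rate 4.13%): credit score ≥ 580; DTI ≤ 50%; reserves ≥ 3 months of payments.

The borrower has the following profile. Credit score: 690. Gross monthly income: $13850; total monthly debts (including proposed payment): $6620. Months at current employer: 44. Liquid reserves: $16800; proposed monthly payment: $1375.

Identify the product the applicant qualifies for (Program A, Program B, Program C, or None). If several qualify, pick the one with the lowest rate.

Program C

DTI = 6,620/13,850 = 47.8%.
Reserves = 16,800/1,375 = 12.2 months.
Program A: score 690 ≥ 600; DTI 47.8% ≤ 50%; employment 44 ≥ 6 mo; reserves 12.2 ≥ 3 mo → qualifies.
Program B: score 690 < 700; DTI 47.8% ≤ 50%; reserves 12.2 ≥ 9 mo → does not qualify.
Program C: score 690 ≥ 580; DTI 47.8% ≤ 50%; reserves 12.2 ≥ 3 mo → qualifies.
Qualifying: Program A, Program C. Lowest rate is 4.13% → Program C.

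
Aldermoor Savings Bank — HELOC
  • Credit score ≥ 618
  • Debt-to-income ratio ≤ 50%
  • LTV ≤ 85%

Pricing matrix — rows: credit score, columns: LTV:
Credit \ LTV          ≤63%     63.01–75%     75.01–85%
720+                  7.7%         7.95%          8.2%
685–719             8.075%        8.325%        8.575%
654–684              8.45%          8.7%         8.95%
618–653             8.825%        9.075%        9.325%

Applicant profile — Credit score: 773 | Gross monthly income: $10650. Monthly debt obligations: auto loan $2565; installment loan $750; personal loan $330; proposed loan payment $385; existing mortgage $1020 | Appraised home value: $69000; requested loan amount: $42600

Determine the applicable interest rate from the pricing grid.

7.7%

Credit score 773 ≥ 618; Total monthly debts = (2,565 + 750 + 330 + 385 + 1,020) = 5,050. DTI: 5,050 ÷ 10,650 = 47.4%, within the 50% cap
LTV = 42,600/69,000 = 61.7% ≤ 85%
Score 773 is in the 720+ band; LTV 61.7% is in the ≤63% band → 7.7%.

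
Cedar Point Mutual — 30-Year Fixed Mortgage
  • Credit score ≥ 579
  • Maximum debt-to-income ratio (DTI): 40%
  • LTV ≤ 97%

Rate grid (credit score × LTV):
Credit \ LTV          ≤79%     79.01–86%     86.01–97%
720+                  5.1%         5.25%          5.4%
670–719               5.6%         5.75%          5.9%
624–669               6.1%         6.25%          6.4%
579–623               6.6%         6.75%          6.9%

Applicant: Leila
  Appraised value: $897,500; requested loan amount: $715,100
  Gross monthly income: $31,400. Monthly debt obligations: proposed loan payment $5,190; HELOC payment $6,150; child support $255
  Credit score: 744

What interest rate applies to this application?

5.25%

Credit score 744 ≥ 579; Total monthly debts = (5,190 + 6,150 + 255) = 11,595. DTI = 11,595/31,400 = 36.9% ≤ 40%
LTV: 715,100 ÷ 897,500 = 79.7%, within 97% cap
Row: 744 falls in 720+. Column: 79.7% falls in 79.01–86%. Rate = 5.25%.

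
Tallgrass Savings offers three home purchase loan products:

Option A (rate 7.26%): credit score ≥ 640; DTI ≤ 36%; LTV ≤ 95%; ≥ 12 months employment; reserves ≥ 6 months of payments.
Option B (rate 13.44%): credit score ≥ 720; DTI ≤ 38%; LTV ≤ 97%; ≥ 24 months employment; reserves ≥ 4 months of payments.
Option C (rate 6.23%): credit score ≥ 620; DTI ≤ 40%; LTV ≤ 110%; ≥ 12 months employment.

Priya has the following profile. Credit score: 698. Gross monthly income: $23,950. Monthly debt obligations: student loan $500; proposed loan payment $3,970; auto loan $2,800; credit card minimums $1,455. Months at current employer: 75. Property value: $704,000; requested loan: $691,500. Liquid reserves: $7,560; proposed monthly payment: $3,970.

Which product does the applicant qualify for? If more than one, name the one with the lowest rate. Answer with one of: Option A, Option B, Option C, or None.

Option C

Total debts = (500 + 3,970 + 2,800 + 1,455) = 8,725; DTI = 8,725/23,950 = 36.4%.
LTV = 691,500/704,000 = 98.2%.
Reserves = 7,560/3,970 = 1.9 months.
Option A: score 698 ≥ 640; DTI 36.4% > 36%; LTV 98.2% > 95%; employment 75 ≥ 12 mo; reserves 1.9 < 6 mo → does not qualify.
Option B: score 698 < 720; DTI 36.4% ≤ 38%; LTV 98.2% > 97%; employment 75 ≥ 24 mo; reserves 1.9 < 4 mo → does not qualify.
Option C: score 698 ≥ 620; DTI 36.4% ≤ 40%; LTV 98.2% ≤ 110%; employment 75 ≥ 12 mo → qualifies.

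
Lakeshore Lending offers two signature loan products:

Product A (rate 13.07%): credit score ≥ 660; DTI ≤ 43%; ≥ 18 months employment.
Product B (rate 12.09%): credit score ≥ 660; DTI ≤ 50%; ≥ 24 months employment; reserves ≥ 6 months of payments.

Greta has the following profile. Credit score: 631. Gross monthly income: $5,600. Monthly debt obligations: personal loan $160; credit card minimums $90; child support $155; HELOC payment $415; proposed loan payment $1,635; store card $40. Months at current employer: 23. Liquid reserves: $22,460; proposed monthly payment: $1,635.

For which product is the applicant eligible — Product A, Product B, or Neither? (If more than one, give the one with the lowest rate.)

Neither

Total debts = (160 + 90 + 155 + 415 + 1,635 + 40) = 2,495; DTI = 2,495/5,600 = 44.6%.
Reserves = 22,460/1,635 = 13.7 months.
Product A: score 631 < 660; DTI 44.6% > 43%; employment 23 ≥ 18 mo → does not qualify.
Product B: score 631 < 660; DTI 44.6% ≤ 50%; employment 23 < 24 mo; reserves 13.7 ≥ 6 mo → does not qualify.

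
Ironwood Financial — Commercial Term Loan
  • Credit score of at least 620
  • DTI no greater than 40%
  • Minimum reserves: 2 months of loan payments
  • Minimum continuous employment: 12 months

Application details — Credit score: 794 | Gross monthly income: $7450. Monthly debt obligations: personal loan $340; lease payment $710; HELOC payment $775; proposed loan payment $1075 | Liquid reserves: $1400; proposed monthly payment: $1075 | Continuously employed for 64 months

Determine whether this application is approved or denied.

Denied

Credit score 794 ≥ 620 (meets)
Total monthly debts = (340 + 710 + 775 + 1,075) = 2,900. DTI = 2,900/7,450 = 38.9% ≤ 40%
Reserves = 1,400/1,075 = 1.3 months < 2
Employment 64 ≥ 12 months
Fails on reserves.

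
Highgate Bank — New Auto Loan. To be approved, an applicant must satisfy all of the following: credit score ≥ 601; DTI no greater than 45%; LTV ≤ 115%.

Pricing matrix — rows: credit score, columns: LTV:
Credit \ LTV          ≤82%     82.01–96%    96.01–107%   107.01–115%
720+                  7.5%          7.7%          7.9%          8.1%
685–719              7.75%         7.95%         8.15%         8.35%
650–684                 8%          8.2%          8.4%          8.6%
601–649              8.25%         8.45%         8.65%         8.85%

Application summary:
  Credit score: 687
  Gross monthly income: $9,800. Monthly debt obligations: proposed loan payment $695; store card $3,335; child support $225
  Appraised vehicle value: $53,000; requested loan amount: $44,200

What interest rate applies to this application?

7.95%

Credit score 687 ≥ 601; Total monthly debts = (695 + 3,335 + 225) = 4,255. DTI: 4,255 ÷ 9,800 = 43.4%, within the 45% cap
Loan-to-value = 44,200/53,000 = 83.4% — pass (115% max)
Credit 687 → row 685–719; LTV 83.4% → column 82.01–96%. Grid cell → 7.95%.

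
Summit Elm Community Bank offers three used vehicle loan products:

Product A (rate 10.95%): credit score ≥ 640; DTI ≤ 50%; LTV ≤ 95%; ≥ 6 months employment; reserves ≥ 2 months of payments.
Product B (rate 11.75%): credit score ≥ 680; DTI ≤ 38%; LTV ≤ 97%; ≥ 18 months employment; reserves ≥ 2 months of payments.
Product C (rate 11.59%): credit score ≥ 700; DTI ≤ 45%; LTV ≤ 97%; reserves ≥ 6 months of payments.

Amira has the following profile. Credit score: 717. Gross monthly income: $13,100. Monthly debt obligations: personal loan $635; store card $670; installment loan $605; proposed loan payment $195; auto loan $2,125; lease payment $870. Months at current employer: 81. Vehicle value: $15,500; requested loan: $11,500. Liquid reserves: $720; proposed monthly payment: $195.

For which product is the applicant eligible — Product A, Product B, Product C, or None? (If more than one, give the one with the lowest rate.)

Product A

Total debts = (635 + 670 + 605 + 195 + 2,125 + 870) = 5,100; DTI = 5,100/13,100 = 38.9%.
LTV = 11,500/15,500 = 74.2%.
Reserves = 720/195 = 3.7 months.
Product A: score 717 ≥ 640; DTI 38.9% ≤ 50%; LTV 74.2% ≤ 95%; employment 81 ≥ 6 mo; reserves 3.7 ≥ 2 mo → qualifies.
Product B: score 717 ≥ 680; DTI 38.9% > 38%; LTV 74.2% ≤ 97%; employment 81 ≥ 18 mo; reserves 3.7 ≥ 2 mo → does not qualify.
Product C: score 717 ≥ 700; DTI 38.9% ≤ 45%; LTV 74.2% ≤ 97%; reserves 3.7 < 6 mo → does not qualify.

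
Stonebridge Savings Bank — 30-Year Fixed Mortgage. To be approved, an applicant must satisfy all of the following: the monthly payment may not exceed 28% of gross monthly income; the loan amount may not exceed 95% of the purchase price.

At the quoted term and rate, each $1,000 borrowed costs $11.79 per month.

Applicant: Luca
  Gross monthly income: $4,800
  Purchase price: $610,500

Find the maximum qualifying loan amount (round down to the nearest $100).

$113,900

Payment cap: 28% × $4,800 = $1,344/month.
At $11.79 per $1,000, that supports 1,344/11.79 × 1,000 ≈ $113,994 → $113,900.
LTV cap: 95% × $610,500 = $579,975 → $579,900.
Binding constraint: payment-to-income.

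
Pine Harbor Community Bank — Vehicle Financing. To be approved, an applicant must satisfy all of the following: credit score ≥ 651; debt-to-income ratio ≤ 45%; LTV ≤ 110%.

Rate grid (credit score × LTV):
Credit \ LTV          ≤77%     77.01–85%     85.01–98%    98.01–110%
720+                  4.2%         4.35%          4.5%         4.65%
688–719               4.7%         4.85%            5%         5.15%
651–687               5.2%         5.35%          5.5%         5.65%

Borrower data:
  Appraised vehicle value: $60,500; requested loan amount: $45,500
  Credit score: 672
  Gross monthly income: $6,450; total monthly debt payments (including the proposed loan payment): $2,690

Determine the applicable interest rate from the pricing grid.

Credit score 672 ≥ 651; DTI: 2,690 ÷ 6,450 = 41.7%, within the 45% cap
LTV = 45,500/60,500 = 75.2% ≤ 110%
Row: 672 falls in 651–687. Column: 75.2% falls in ≤77%. Rate = 5.2%.

5.2%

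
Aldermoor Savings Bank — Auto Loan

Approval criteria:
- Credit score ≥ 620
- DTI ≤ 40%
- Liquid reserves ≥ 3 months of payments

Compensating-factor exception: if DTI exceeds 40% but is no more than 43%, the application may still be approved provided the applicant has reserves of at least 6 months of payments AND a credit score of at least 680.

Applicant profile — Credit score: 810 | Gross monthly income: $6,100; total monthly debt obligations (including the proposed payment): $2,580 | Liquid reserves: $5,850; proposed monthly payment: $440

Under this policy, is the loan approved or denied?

Credit score 810 ≥ 620 (meets base)
DTI: 2,580 ÷ 6,100 = 42.3%, over the 40% base limit.
Reserves = 5,850/440 = 13.3 months ≥ 3
DTI 42.3% is within the 40%–43% exception band; checking compensating factors.
Reserves 13.3 ≥ 6 months; credit score 810 ≥ 680.
Both override conditions satisfied; DTI exception granted.

Approved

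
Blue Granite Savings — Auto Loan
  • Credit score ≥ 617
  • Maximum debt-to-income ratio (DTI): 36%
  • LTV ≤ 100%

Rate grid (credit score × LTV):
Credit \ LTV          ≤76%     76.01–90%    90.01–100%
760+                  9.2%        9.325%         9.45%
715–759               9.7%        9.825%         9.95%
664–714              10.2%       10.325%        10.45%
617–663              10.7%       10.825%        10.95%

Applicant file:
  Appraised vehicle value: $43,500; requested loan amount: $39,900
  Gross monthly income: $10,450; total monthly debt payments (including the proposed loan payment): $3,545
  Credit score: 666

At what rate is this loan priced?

10.45%

Credit score 666 ≥ 617; DTI = 3,545/10,450 = 33.9% ≤ 36%
LTV: 39,900 ÷ 43,500 = 91.7%, within 100% cap
Credit 666 → row 664–714; LTV 91.7% → column 90.01–100%. Grid cell → 10.45%.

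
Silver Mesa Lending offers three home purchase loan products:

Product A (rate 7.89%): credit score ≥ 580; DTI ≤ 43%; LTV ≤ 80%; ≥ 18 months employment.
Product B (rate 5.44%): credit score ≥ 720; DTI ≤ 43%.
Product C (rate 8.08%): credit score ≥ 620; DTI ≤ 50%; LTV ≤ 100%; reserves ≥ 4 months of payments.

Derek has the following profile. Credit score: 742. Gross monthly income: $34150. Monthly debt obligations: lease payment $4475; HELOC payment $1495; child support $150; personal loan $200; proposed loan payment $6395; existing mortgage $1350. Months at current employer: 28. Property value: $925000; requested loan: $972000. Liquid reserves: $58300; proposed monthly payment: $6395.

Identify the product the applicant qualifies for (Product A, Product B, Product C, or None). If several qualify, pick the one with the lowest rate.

Product B

Total debts = (4,475 + 1,495 + 150 + 200 + 6,395 + 1,350) = 14,065; DTI = 14,065/34,150 = 41.2%.
LTV = 972,000/925,000 = 105.1%.
Reserves = 58,300/6,395 = 9.1 months.
Product A: score 742 ≥ 580; DTI 41.2% ≤ 43%; LTV 105.1% > 80%; employment 28 ≥ 18 mo → does not qualify.
Product B: score 742 ≥ 720; DTI 41.2% ≤ 43% → qualifies.
Product C: score 742 ≥ 620; DTI 41.2% ≤ 50%; LTV 105.1% > 100%; reserves 9.1 ≥ 4 mo → does not qualify.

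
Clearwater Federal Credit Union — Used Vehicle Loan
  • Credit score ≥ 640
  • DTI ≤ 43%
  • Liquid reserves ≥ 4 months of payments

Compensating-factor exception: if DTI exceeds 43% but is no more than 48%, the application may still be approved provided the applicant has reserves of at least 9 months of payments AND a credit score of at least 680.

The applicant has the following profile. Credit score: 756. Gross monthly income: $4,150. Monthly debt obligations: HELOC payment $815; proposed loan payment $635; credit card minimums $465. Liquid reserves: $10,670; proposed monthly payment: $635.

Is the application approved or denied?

Credit score 756 ≥ 640 (meets base)
Total debts = (815 + 635 + 465) = 1,915. DTI: 1,915 ÷ 4,150 = 46.1%, over the 43% base limit.
Reserves = 10,670/635 = 16.8 months ≥ 4
DTI 46.1% is within the 43%–48% exception band; checking compensating factors.
Reserves 16.8 ≥ 9 months; credit score 756 ≥ 680.
Both compensating conditions met → exception applies.

Approved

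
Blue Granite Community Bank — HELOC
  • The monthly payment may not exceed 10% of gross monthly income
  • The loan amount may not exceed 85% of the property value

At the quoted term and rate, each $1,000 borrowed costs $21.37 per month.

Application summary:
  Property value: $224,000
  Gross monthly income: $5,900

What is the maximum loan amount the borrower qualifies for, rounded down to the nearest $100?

Payment cap: 10% × $5,900 = $590/month.
At $21.37 per $1,000, that supports 590/21.37 × 1,000 ≈ $27,608 → $27,600.
LTV cap: 85% × $224,000 = $190,400 → $190,400.
Binding constraint: payment-to-income.

$27,600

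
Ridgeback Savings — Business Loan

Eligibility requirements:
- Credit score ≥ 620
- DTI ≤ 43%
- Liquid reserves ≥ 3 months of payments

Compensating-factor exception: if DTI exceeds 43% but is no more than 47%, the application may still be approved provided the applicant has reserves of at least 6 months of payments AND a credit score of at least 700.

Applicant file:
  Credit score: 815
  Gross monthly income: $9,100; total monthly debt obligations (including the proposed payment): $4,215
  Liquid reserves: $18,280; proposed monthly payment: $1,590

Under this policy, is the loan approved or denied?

Approved

Credit score 815 ≥ 620 (meets base)
DTI = 4,215/9,100 = 46.3% > 43% — standard DTI limit exceeded.
Reserves = 18,280/1,590 = 11.5 months ≥ 3
46.3% falls in the override range (43%–47%), so the compensating-factor test applies.
Reserves 11.5 ≥ 6 months; credit score 815 ≥ 700.
Both override conditions satisfied; DTI exception granted.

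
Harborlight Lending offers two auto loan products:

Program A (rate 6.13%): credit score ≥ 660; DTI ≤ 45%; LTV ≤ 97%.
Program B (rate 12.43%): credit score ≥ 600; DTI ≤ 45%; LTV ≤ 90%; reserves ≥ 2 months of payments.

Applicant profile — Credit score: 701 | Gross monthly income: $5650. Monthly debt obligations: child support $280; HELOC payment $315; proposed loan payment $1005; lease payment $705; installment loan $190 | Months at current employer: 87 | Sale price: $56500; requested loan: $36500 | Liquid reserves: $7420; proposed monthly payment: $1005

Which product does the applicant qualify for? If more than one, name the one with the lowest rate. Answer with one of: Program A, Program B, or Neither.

Program A

Total debts = (280 + 315 + 1,005 + 705 + 190) = 2,495; DTI = 2,495/5,650 = 44.2%.
LTV = 36,500/56,500 = 64.6%.
Reserves = 7,420/1,005 = 7.4 months.
Program A: score 701 ≥ 660; DTI 44.2% ≤ 45%; LTV 64.6% ≤ 97% → qualifies.
Program B: score 701 ≥ 600; DTI 44.2% ≤ 45%; LTV 64.6% ≤ 90%; reserves 7.4 ≥ 2 mo → qualifies.
Qualifying: Program A, Program B. Lowest rate is 6.13% → Program A.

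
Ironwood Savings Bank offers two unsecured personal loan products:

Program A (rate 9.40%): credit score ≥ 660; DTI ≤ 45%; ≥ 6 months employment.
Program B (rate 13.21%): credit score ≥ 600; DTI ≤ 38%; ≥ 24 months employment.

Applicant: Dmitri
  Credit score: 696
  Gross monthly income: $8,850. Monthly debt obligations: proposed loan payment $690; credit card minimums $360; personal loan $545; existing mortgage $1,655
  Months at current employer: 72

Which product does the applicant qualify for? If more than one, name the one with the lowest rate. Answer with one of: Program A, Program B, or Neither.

Program A

Total debts = (690 + 360 + 545 + 1,655) = 3,250; DTI = 3,250/8,850 = 36.7%.
Program A: score 696 ≥ 660; DTI 36.7% ≤ 45%; employment 72 ≥ 6 mo → qualifies.
Program B: score 696 ≥ 600; DTI 36.7% ≤ 38%; employment 72 ≥ 24 mo → qualifies.
Qualifying: Program A, Program B. Lowest rate is 9.40% → Program A.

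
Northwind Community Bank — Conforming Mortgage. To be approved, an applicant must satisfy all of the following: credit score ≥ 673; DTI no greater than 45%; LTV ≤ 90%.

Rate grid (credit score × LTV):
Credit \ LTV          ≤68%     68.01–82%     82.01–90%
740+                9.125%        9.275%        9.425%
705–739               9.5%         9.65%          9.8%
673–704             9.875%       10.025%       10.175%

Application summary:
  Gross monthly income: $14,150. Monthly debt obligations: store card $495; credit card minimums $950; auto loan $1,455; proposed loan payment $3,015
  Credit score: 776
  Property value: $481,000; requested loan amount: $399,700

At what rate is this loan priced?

Credit score 776 ≥ 673; Total monthly debts = (495 + 950 + 1,455 + 3,015) = 5,915. Debt-to-income = 5,915/14,150 = 41.8% — meets 45% limit
LTV = 399,700/481,000 = 83.1% ≤ 90%
Credit 776 → row 740+; LTV 83.1% → column 82.01–90%. Grid cell → 9.425%.

9.425%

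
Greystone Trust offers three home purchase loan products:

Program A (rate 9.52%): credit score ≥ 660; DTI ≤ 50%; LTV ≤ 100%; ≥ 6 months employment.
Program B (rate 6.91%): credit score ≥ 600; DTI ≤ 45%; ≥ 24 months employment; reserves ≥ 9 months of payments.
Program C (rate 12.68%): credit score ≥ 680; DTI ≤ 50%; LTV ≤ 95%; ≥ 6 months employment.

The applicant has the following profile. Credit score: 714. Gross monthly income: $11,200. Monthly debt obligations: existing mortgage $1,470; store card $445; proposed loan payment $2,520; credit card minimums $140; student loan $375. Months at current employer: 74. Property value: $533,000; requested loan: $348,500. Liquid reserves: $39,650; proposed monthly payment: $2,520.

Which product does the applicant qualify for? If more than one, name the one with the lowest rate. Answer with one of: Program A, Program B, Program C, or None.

Total debts = (1,470 + 445 + 2,520 + 140 + 375) = 4,950; DTI = 4,950/11,200 = 44.2%.
LTV = 348,500/533,000 = 65.4%.
Reserves = 39,650/2,520 = 15.7 months.
Program A: score 714 ≥ 660; DTI 44.2% ≤ 50%; LTV 65.4% ≤ 100%; employment 74 ≥ 6 mo → qualifies.
Program B: score 714 ≥ 600; DTI 44.2% ≤ 45%; employment 74 ≥ 24 mo; reserves 15.7 ≥ 9 mo → qualifies.
Program C: score 714 ≥ 680; DTI 44.2% ≤ 50%; LTV 65.4% ≤ 95%; employment 74 ≥ 6 mo → qualifies.
Qualifying: Program A, Program B, Program C. Lowest rate is 6.91% → Program B.

Program B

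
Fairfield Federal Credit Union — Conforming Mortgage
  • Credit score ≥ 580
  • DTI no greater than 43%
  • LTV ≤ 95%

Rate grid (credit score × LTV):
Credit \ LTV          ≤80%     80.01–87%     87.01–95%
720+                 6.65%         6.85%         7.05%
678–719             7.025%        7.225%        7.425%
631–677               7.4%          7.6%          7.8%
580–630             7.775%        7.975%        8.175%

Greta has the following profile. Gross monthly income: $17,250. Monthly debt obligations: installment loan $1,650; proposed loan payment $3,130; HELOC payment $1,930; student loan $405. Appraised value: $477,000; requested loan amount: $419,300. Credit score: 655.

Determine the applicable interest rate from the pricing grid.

7.8%

Credit score 655 ≥ 580; Total monthly debts = (1,650 + 3,130 + 1,930 + 405) = 7,115. DTI = 7,115/17,250 = 41.2% ≤ 43%
LTV: 419,300 ÷ 477,000 = 87.9%, within 95% cap
Credit 655 → row 631–677; LTV 87.9% → column 87.01–95%. Grid cell → 7.8%.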